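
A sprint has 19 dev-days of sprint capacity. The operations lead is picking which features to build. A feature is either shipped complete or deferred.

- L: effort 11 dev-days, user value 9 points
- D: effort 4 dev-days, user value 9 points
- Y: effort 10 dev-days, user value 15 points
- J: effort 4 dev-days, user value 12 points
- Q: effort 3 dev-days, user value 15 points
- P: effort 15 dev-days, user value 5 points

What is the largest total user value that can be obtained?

Allowing fractional choices, the relaxed optimum would be about 48.0, but features are indivisible.
Y + J + Q: effort 10 + 4 + 3 = 17 ≤ 19, user value 15 + 12 + 15 = 42.
D + Y + Q: effort 4 + 10 + 3 = 17 ≤ 19, user value 9 + 15 + 15 = 39.
Best is Y, J, and Q with total user value 42.

42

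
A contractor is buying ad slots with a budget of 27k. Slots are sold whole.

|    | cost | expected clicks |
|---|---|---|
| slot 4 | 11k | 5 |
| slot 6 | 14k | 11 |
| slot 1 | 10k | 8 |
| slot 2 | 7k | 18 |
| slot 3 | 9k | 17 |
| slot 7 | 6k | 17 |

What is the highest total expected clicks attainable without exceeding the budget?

Allowing fractional choices, the relaxed optimum would be about 56.0, but ad slots are indivisible.
slot 6 + slot 2 + slot 7: cost 14 + 7 + 6 = 27 ≤ 27, expected clicks 11 + 18 + 17 = 46.
slot 2 + slot 3 + slot 7: cost 7 + 9 + 6 = 22 ≤ 27, expected clicks 18 + 17 + 17 = 52.
Best is slot 2, slot 3, and slot 7 with total expected clicks 52.

52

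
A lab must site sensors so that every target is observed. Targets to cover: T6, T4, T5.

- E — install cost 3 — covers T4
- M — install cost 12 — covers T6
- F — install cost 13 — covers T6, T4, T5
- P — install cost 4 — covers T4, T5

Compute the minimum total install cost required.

13

The greedy cost-per-new-target heuristic would pick P and M for 16, but a cheaper cover exists.
F alone covers T6, T4, T5 — every target.
Total install cost: 13.
No cover costs less than 13.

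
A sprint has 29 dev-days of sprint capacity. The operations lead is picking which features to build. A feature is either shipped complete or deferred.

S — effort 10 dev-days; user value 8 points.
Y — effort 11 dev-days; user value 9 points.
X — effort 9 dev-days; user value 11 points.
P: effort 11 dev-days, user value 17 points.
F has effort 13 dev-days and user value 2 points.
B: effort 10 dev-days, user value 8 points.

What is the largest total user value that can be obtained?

28

Allowing fractional choices, the relaxed optimum would be about 35.4, but features are indivisible.
S + X + B: effort 10 + 9 + 10 = 29 ≤ 29, user value 8 + 11 + 8 = 27.
Y + P: effort 11 + 11 = 22 ≤ 29, user value 9 + 17 = 26.
X + P: effort 9 + 11 = 20 ≤ 29, user value 11 + 17 = 28.
Best is X and P with total user value 28.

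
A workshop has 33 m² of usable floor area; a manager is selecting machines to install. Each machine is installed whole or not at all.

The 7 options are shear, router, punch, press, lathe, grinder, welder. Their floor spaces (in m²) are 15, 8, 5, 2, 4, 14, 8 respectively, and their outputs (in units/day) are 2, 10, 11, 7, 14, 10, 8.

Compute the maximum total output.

52

Allowing fractional choices, the relaxed optimum would be about 54.3, but machines are indivisible.
punch + press + lathe + grinder + welder: floor space 5 + 2 + 4 + 14 + 8 = 33 ≤ 33, output 11 + 7 + 14 + 10 + 8 = 50.
router + punch + press + lathe + welder: floor space 8 + 5 + 2 + 4 + 8 = 27 ≤ 33, output 10 + 11 + 7 + 14 + 8 = 50.
router + punch + press + lathe + grinder: floor space 8 + 5 + 2 + 4 + 14 = 33 ≤ 33, output 10 + 11 + 7 + 14 + 10 = 52.
Best is router, punch, press, lathe, and grinder with total output 52.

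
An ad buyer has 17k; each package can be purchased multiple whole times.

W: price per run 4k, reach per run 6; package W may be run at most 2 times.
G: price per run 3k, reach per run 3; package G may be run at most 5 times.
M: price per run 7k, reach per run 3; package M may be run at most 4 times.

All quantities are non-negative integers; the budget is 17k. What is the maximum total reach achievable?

Take 2×W and 3×G: price 17 ≤ 17, reach 2·6 + 3·3 = 21.
W has the best ratio (6/4) and is taken to its limit of 2; remaining capacity is filled optimally with the others.

21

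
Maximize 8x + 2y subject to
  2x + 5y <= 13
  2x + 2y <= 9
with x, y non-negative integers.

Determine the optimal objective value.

Relaxing integrality, the LP optimum is 36.00 at (x,y) = (4.5, 0), which is not an integer point.
(x,y)=(4,0): 2·4+5·0=8≤13, 2·4+2·0=8≤9, objective 32.
(x,y)=(3,1): 2·3+5·1=11≤13, 2·3+2·1=8≤9, objective 26.
(x,y)=(3,0): 2·3+5·0=6≤13, 2·3+2·0=6≤9, objective 24.
Maximum is 32 at (x,y)=(4,0).

32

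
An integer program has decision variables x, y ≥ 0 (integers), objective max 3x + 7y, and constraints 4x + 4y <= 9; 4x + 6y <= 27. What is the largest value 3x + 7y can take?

14

The continuous relaxation peaks at (0, 2.25) with value 15.75; rounding to a feasible lattice point costs some objective.
(x,y)=(0,2): 4·0+4·2=8≤9, 4·0+6·2=12≤27, objective 14.
(x,y)=(1,1): 4·1+4·1=8≤9, 4·1+6·1=10≤27, objective 10.
(x,y)=(0,1): 4·0+4·1=4≤9, 4·0+6·1=6≤27, objective 7.
No feasible integer point exceeds 14.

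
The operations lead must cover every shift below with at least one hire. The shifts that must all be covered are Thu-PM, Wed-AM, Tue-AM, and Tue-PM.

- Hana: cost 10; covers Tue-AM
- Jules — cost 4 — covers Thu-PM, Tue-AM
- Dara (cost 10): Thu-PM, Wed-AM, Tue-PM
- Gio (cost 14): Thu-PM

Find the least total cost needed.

14

Choose Jules and Dara: together they cover Thu-PM, Wed-AM, Tue-AM, Tue-PM — every shift.
Total cost: 4 + 10 = 14.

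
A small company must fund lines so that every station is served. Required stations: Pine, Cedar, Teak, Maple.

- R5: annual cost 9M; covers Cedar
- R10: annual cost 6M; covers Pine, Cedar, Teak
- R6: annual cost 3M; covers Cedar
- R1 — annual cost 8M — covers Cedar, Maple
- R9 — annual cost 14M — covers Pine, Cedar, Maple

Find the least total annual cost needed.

Choose R10 and R1: together they cover Pine, Cedar, Teak, Maple — every station.
Total annual cost: 6 + 8 = 14.
No cover costs less than 14.

14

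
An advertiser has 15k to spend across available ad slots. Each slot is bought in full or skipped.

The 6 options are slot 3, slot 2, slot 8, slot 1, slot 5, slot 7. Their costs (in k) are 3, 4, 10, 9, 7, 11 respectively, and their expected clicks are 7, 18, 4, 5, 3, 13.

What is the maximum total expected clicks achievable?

Treat it as a binary knapsack problem.
slot 2 + slot 7: cost 4 + 11 = 15 ≤ 15, expected clicks 18 + 13 = 31.
slot 3 + slot 2 + slot 5: cost 3 + 4 + 7 = 14 ≤ 15, expected clicks 7 + 18 + 3 = 28.
Best is slot 2 and slot 7 with total expected clicks 31.

31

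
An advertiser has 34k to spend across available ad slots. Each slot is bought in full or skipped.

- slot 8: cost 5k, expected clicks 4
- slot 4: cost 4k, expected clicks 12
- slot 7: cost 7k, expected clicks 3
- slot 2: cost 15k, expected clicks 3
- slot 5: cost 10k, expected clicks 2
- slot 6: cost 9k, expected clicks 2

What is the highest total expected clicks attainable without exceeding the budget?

Allowing fractional choices, the relaxed optimum would be about 22.8, but ad slots are indivisible.
slot 8 + slot 4 + slot 7 + slot 6: cost 5 + 4 + 7 + 9 = 25 ≤ 34, expected clicks 4 + 12 + 3 + 2 = 21.
slot 8 + slot 4 + slot 7 + slot 2: cost 5 + 4 + 7 + 15 = 31 ≤ 34, expected clicks 4 + 12 + 3 + 3 = 22.
Best is slot 8, slot 4, slot 7, and slot 2 with total expected clicks 22.

22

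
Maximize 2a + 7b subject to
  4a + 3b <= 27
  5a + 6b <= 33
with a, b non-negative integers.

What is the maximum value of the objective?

(a,b)=(0,5) is feasible, giving 35.
(a,b)=(1,4) is feasible, giving 30.
(a,b)=(0,4) is feasible, giving 28.
No feasible integer point exceeds 35.

35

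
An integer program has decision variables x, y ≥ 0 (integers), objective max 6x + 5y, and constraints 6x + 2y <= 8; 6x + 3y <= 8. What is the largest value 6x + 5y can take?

The continuous relaxation peaks at (0, 2.67) with value 13.33; rounding to a feasible lattice point costs some objective.
(x,y)=(0,2): 6·0+2·2=4≤8, 6·0+3·2=6≤8, objective 10.
(x,y)=(0,1): 6·0+2·1=2≤8, 6·0+3·1=3≤8, objective 5.
The best lattice point is (0,2), giving 10.

10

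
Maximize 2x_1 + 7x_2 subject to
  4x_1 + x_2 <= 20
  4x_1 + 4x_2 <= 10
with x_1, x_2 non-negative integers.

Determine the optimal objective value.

14

The continuous relaxation peaks at (0, 2.5) with value 17.50; rounding to a feasible lattice point costs some objective.
(x_1,x_2)=(0,2): 4·0+1·2=2≤20, 4·0+4·2=8≤10, objective 14.
(x_1,x_2)=(1,1): 4·1+1·1=5≤20, 4·1+4·1=8≤10, objective 9.
(x_1,x_2)=(0,1): 4·0+1·1=1≤20, 4·0+4·1=4≤10, objective 7.
The best lattice point is (0,2), giving 14.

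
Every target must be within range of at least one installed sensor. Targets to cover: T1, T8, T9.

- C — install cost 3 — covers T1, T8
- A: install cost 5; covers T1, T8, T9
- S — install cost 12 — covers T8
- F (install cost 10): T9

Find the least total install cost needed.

This is an integer covering problem.
The greedy cost-per-new-target heuristic would pick C and A for 8, but a cheaper cover exists.
A alone covers T1, T8, T9 — every target.
Total install cost: 5.
No cover costs less than 5.

5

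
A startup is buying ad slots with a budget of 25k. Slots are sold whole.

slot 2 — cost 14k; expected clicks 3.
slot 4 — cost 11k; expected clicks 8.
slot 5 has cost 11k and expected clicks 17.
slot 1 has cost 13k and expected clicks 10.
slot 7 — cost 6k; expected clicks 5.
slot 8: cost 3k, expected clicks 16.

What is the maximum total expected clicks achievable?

Allowing fractional choices, the relaxed optimum would be about 41.8, but ad slots are indivisible.
slot 4 + slot 5 + slot 8: cost 11 + 11 + 3 = 25 ≤ 25, expected clicks 8 + 17 + 16 = 41.
slot 5 + slot 7 + slot 8: cost 11 + 6 + 3 = 20 ≤ 25, expected clicks 17 + 5 + 16 = 38.
Best is slot 4, slot 5, and slot 8 with total expected clicks 41.

41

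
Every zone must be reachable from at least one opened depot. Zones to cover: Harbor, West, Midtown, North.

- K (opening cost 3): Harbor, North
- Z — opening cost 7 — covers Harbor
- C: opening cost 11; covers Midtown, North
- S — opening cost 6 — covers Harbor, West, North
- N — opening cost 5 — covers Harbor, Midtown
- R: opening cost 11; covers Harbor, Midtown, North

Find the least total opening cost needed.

This is an integer covering problem.
The greedy cost-per-new-zone heuristic would pick K, N, and S for 14, but a cheaper cover exists.
Choose S and N: together they cover Harbor, West, Midtown, North — every zone.
Total opening cost: 6 + 5 = 11.
No cover costs less than 11.

11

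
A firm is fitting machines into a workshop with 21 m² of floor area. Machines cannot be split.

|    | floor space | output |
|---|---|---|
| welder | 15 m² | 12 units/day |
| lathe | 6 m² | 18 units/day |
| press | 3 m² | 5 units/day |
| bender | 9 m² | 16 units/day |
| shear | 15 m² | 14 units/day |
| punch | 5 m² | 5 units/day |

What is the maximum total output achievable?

Take lathe, press, and bender: floor space 6 + 3 + 9 = 18 ≤ 21, output 18 + 5 + 16 = 39.
No feasible combination exceeds this.

39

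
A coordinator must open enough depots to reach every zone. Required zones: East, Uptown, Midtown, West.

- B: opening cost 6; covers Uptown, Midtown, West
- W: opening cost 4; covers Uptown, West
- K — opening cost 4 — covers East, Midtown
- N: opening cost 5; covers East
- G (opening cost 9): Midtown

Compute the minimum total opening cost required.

This is a weighted set-cover instance.
Choose W and K: together they cover East, Uptown, Midtown, West — every zone.
Total opening cost: 4 + 4 = 8.

8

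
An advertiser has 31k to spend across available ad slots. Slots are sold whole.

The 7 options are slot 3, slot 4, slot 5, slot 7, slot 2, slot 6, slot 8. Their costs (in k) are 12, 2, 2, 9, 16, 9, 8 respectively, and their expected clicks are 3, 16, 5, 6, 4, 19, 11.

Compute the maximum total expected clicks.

slot 4 + slot 5 + slot 7 + slot 6 + slot 8: cost 2 + 2 + 9 + 9 + 8 = 30 ≤ 31, expected clicks 16 + 5 + 6 + 19 + 11 = 57.
slot 4 + slot 7 + slot 6 + slot 8: cost 2 + 9 + 9 + 8 = 28 ≤ 31, expected clicks 16 + 6 + 19 + 11 = 52.
Best is slot 4, slot 5, slot 7, slot 6, and slot 8 with total expected clicks 57.

57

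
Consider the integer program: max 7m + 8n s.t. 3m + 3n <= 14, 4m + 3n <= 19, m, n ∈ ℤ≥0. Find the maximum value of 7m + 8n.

The continuous relaxation peaks at (0, 4.67) with value 37.33; rounding to a feasible lattice point costs some objective.
(m,n)=(0,4): 3·0+3·4=12≤14, 4·0+3·4=12≤19, objective 32.
(m,n)=(1,3): 3·1+3·3=12≤14, 4·1+3·3=13≤19, objective 31.
(m,n)=(0,3): 3·0+3·3=9≤14, 4·0+3·3=9≤19, objective 24.
No feasible integer point exceeds 32.

32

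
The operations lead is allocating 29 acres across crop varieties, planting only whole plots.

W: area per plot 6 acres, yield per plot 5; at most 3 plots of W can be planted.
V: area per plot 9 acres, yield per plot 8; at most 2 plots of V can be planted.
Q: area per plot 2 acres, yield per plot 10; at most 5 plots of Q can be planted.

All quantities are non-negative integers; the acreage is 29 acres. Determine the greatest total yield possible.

This is a bounded integer knapsack.
Q has the best ratio (10/2); taking only Q gives at most 5×10 = 50 (stopped by the supply cap of 5).
Mixing does better — 2×V and 5×Q: area 28 ≤ 29, yield 2·8 + 5·10 = 66.

66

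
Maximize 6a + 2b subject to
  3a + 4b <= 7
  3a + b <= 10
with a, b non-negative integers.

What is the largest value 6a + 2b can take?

12

The continuous relaxation peaks at (2.33, 0) with value 14.00; rounding to a feasible lattice point costs some objective.
(a,b)=(2,0): 3·2+4·0=6≤7, 3·2+1·0=6≤10, objective 12.
(a,b)=(1,1): 3·1+4·1=7≤7, 3·1+1·1=4≤10, objective 8.
(a,b)=(1,0): 3·1+4·0=3≤7, 3·1+1·0=3≤10, objective 6.
No feasible integer point exceeds 12.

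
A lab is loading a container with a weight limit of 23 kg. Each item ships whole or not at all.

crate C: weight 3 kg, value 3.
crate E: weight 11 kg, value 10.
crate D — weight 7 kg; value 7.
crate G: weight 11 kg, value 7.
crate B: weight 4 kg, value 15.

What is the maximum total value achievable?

32

crate C + crate E + crate B: weight 3 + 11 + 4 = 18 ≤ 23, value 3 + 10 + 15 = 28.
crate D + crate G + crate B: weight 7 + 11 + 4 = 22 ≤ 23, value 7 + 7 + 15 = 29.
crate E + crate D + crate B: weight 11 + 7 + 4 = 22 ≤ 23, value 10 + 7 + 15 = 32.
Best is crate E, crate D, and crate B with total value 32.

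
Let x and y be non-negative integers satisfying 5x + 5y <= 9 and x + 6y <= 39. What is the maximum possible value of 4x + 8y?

The continuous relaxation peaks at (0, 1.8) with value 14.40; rounding to a feasible lattice point costs some objective.
(x,y)=(0,1): 5·0+5·1=5≤9, 1·0+6·1=6≤39, objective 8.
(x,y)=(1,0): 5·1+5·0=5≤9, 1·1+6·0=1≤39, objective 4.
(x,y)=(0,0): 5·0+5·0=0≤9, 1·0+6·0=0≤39, objective 0.
Maximum is 8 at (x,y)=(0,1).

8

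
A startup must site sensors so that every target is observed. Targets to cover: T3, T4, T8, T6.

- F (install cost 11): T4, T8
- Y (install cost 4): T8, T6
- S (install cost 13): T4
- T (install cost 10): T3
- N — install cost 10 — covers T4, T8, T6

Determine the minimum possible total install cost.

20

The greedy cost-per-new-target heuristic would pick Y, T, and N for 24, but a cheaper cover exists.
Choose T and N: together they cover T3, T4, T8, T6 — every target.
Total install cost: 10 + 10 = 20.
No cover costs less than 20.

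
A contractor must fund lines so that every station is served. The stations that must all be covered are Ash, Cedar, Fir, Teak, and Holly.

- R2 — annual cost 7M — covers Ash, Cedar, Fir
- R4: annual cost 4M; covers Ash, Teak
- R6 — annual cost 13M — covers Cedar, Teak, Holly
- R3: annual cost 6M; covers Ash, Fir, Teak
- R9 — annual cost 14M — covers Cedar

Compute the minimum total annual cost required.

19

This is a weighted set-cover instance.
The greedy cost-per-new-station heuristic would pick R4, R2, and R6 for 24, but a cheaper cover exists.
Choose R6 and R3: together they cover Ash, Cedar, Fir, Teak, Holly — every station.
Total annual cost: 13 + 6 = 19.
No cover costs less than 19.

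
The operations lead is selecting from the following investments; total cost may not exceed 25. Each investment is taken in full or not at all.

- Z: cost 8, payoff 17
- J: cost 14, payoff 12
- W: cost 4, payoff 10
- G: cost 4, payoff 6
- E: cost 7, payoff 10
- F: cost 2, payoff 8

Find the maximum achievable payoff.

51

Take Z, W, G, E, and F: cost 8 + 4 + 4 + 7 + 2 = 25 ≤ 25, payoff 17 + 10 + 6 + 10 + 8 = 51.
No other feasible combination does better.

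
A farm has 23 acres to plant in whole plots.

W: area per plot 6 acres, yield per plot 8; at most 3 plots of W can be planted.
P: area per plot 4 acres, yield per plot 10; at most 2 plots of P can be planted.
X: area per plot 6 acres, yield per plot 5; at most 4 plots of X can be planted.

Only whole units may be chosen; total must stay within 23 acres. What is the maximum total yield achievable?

P has the best ratio (10/4); taking only P gives at most 2×10 = 20 (stopped by the supply cap of 2).
Mixing does better — 2×W and 2×P: area 20 ≤ 23, yield 2·8 + 2·10 = 36.

36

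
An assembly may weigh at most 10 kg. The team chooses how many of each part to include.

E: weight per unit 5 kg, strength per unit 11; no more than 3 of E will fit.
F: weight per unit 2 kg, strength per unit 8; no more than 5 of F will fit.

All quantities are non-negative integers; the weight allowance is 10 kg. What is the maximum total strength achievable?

Take 5×F: weight 10 ≤ 10, strength 5·8 = 40.
F has the best ratio (8/2) and is taken to its limit of 5; remaining capacity is filled optimally with the others.

40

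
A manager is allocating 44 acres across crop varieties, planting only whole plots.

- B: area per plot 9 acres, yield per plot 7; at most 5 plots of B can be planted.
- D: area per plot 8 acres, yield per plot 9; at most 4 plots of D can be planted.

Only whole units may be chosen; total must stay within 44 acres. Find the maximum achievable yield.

2×B and 3×D: area 42 ≤ 44, yield 2·7 + 3·9 = 41.
1×B and 4×D: area 41 ≤ 44, yield 1·7 + 4·9 = 43.
Best is 43.

43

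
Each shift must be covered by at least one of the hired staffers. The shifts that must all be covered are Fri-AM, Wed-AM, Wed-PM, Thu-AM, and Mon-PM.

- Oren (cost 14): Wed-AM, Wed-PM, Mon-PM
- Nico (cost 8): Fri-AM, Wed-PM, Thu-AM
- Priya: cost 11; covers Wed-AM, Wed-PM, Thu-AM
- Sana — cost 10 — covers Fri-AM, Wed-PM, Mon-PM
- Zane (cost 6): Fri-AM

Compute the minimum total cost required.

21

This is an integer covering problem.
The greedy cost-per-new-shift heuristic would pick Nico and Oren for 22, but a cheaper cover exists.
Choose Priya and Sana: together they cover Fri-AM, Wed-AM, Wed-PM, Thu-AM, Mon-PM — every shift.
Total cost: 11 + 10 = 21.
No cover costs less than 21.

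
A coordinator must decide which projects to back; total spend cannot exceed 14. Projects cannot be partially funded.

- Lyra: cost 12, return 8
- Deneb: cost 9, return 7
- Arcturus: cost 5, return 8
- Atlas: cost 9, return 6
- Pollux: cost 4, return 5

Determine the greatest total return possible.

15

This is an integer program with binary decision variables.
Deneb + Arcturus: cost 9 + 5 = 14 ≤ 14, return 7 + 8 = 15.
Arcturus + Atlas: cost 5 + 9 = 14 ≤ 14, return 8 + 6 = 14.
Best is Deneb and Arcturus with total return 15.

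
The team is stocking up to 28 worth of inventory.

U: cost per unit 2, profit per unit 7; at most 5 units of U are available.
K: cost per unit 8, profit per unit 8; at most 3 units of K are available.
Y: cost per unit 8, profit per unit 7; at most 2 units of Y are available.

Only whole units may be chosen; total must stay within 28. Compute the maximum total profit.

Take 5×U and 2×K: cost 26 ≤ 28, profit 5·7 + 2·8 = 51.
U has the best ratio (7/2) and is taken to its limit of 5; remaining capacity is filled optimally with the others.

51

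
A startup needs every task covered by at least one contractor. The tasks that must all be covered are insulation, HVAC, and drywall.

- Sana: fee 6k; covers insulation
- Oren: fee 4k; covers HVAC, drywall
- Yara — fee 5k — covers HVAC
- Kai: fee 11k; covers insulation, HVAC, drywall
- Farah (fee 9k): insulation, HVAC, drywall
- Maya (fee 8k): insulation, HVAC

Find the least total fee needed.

The greedy cost-per-new-task heuristic would pick Oren and Sana for 10, but a cheaper cover exists.
Farah alone covers insulation, HVAC, drywall — every task.
Total fee: 9.
No cover costs less than 9.

9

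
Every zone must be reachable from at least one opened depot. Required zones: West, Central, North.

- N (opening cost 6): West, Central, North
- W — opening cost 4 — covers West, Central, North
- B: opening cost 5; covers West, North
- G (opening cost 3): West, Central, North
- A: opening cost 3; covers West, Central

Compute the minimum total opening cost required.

3

This is a weighted set-cover instance.
G alone covers West, Central, North — every zone.
Total opening cost: 3.
No cover costs less than 3.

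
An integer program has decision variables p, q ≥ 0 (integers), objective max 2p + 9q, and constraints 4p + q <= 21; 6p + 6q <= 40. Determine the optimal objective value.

Relaxing integrality, the LP optimum is 60.00 at (p,q) = (0, 6.67), which is not an integer point.
(p,q)=(0,6): 4·0+1·6=6≤21, 6·0+6·6=36≤40, objective 54.
(p,q)=(1,5): 4·1+1·5=9≤21, 6·1+6·5=36≤40, objective 47.
The best lattice point is (0,6), giving 54.

54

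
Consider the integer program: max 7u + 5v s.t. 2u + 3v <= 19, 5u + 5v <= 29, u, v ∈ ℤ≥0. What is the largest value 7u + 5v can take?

35

The continuous relaxation peaks at (5.8, 0) with value 40.60; rounding to a feasible lattice point costs some objective.
(u,v)=(5,0): 2·5+3·0=10≤19, 5·5+5·0=25≤29, objective 35.
(u,v)=(4,1): 2·4+3·1=11≤19, 5·4+5·1=25≤29, objective 33.
(u,v)=(4,0): 2·4+3·0=8≤19, 5·4+5·0=20≤29, objective 28.
Maximum is 35 at (u,v)=(5,0).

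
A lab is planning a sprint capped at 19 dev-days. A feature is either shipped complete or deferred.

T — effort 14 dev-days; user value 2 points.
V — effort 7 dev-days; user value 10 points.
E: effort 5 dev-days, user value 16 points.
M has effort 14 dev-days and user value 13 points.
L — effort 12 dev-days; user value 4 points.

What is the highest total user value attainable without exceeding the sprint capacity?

E + L: effort 5 + 12 = 17 ≤ 19, user value 16 + 4 = 20.
V + E: effort 7 + 5 = 12 ≤ 19, user value 10 + 16 = 26.
E + M: effort 5 + 14 = 19 ≤ 19, user value 16 + 13 = 29.
Best is E and M with total user value 29.

29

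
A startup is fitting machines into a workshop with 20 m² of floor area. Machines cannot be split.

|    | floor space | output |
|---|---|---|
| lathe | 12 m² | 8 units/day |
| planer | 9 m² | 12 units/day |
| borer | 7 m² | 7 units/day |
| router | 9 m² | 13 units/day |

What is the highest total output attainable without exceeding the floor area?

25

Allowing fractional choices, the relaxed optimum would be about 27.0, but machines are indivisible.
borer + router: floor space 7 + 9 = 16 ≤ 20, output 7 + 13 = 20.
planer + router: floor space 9 + 9 = 18 ≤ 20, output 12 + 13 = 25.
Best is planer and router with total output 25.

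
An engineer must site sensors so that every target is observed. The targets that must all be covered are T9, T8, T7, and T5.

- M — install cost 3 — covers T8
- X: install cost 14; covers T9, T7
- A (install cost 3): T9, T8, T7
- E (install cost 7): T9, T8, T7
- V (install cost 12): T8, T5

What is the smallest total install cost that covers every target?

This is a weighted set-cover instance.
Choose A and V: together they cover T9, T8, T7, T5 — every target.
Total install cost: 3 + 12 = 15.
No cover costs less than 15.

15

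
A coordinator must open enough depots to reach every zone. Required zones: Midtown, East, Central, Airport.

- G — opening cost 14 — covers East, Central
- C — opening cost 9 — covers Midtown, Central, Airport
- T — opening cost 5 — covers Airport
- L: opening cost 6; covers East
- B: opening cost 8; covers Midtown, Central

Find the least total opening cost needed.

15

This is an integer covering problem.
Choose C and L: together they cover Midtown, East, Central, Airport — every zone.
Total opening cost: 9 + 6 = 15.
No cover costs less than 15.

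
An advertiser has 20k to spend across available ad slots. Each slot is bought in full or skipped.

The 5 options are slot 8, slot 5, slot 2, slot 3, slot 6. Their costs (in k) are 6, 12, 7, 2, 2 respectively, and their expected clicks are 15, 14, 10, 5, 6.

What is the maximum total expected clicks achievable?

This is a 0-1 knapsack instance.
Allowing fractional choices, the relaxed optimum would be about 39.5, but ad slots are indivisible.
slot 8 + slot 2 + slot 3 + slot 6: cost 6 + 7 + 2 + 2 = 17 ≤ 20, expected clicks 15 + 10 + 5 + 6 = 36.
slot 8 + slot 5 + slot 6: cost 6 + 12 + 2 = 20 ≤ 20, expected clicks 15 + 14 + 6 = 35.
Best is slot 8, slot 2, slot 3, and slot 6 with total expected clicks 36.

36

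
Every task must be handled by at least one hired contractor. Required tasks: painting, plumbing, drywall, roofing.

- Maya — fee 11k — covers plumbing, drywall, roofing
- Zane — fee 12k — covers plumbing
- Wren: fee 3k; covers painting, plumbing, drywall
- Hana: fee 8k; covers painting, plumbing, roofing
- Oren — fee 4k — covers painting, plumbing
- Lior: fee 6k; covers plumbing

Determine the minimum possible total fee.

Choose Wren and Hana: together they cover painting, plumbing, drywall, roofing — every task.
Total fee: 3 + 8 = 11.
No cover costs less than 11.

11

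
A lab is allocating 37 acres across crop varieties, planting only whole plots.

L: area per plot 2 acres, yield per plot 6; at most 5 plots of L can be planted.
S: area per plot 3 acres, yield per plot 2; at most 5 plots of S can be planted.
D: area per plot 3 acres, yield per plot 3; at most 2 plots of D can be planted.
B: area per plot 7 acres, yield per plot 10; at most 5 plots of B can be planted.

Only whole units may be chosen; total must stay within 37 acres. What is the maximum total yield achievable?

L has the best ratio (6/2); taking only L gives at most 5×6 = 30 (stopped by the supply cap of 5).
Mixing does better — 5×L, 2×D, and 3×B: area 37 ≤ 37, yield 5·6 + 2·3 + 3·10 = 66.

66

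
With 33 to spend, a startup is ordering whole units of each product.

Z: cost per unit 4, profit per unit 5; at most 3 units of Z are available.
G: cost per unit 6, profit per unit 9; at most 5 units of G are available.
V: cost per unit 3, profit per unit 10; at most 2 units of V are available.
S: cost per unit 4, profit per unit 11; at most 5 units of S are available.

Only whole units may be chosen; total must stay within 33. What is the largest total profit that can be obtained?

Take 1×G, 2×V, and 5×S: cost 32 ≤ 33, profit 1·9 + 2·10 + 5·11 = 84.
V has the best ratio (10/3) and is taken to its limit of 2; remaining capacity is filled optimally with the others.

84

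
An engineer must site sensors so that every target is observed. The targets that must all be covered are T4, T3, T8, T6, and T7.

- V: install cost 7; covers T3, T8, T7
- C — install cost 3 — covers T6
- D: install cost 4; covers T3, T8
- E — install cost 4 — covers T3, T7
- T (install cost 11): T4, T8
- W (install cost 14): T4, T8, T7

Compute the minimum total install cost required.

18

The greedy cost-per-new-target heuristic would pick D, C, E, and T for 22, but a cheaper cover exists.
Choose C, E, and T: together they cover T4, T3, T8, T6, T7 — every target.
Total install cost: 3 + 4 + 11 = 18.
No cover costs less than 18.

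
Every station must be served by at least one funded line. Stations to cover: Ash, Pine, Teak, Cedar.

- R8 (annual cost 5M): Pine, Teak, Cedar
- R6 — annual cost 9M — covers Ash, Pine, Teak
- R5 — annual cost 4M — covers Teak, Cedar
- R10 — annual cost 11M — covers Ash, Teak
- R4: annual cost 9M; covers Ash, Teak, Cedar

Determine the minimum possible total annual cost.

This is an integer covering problem.
The greedy cost-per-new-station heuristic would pick R8 and R6 for 14, but a cheaper cover exists.
Choose R6 and R5: together they cover Ash, Pine, Teak, Cedar — every station.
Total annual cost: 9 + 4 = 13.
No cover costs less than 13.

13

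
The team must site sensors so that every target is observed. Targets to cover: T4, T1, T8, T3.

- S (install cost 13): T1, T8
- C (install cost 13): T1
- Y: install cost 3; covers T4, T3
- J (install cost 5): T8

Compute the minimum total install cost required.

Choose S and Y: together they cover T4, T1, T8, T3 — every target.
Total install cost: 13 + 3 = 16.

16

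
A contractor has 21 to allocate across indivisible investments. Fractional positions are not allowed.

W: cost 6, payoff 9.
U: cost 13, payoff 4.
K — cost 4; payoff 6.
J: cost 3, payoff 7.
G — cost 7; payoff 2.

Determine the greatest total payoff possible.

Allowing fractional choices, the relaxed optimum would be about 24.5, but investments are indivisible.
W + K + J: cost 6 + 4 + 3 = 13 ≤ 21, payoff 9 + 6 + 7 = 22.
W + K + J + G: cost 6 + 4 + 3 + 7 = 20 ≤ 21, payoff 9 + 6 + 7 + 2 = 24.
Best is W, K, J, and G with total payoff 24.

24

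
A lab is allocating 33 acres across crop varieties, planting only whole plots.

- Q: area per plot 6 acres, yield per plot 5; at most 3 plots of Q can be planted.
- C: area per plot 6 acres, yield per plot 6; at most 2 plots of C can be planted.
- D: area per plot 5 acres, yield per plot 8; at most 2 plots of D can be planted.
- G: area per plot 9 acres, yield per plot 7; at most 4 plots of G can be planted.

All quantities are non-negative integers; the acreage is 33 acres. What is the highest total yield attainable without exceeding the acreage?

1×Q, 1×C, 2×D, and 1×G: area 31 ≤ 33, yield 1·5 + 1·6 + 2·8 + 1·7 = 34.
2×C, 2×D, and 1×G: area 31 ≤ 33, yield 2·6 + 2·8 + 1·7 = 35.
Best is 35.

35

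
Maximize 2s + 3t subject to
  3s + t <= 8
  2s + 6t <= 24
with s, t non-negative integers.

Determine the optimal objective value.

12

The continuous relaxation peaks at (1.5, 3.5) with value 13.50; rounding to a feasible lattice point costs some objective.
(s,t)=(0,4): 3·0+1·4=4≤8, 2·0+6·4=24≤24, objective 12.
(s,t)=(1,3): 3·1+1·3=6≤8, 2·1+6·3=20≤24, objective 11.
(s,t)=(2,2): 3·2+1·2=8≤8, 2·2+6·2=16≤24, objective 10.
Maximum is 12 at (s,t)=(0,4).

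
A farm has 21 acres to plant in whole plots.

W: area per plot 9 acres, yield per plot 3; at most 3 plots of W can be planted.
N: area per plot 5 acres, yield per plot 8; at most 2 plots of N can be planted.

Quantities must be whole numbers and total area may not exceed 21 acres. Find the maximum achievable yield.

N has the best ratio (8/5); taking only N gives at most 2×8 = 16 (stopped by the supply cap of 2).
Mixing does better — 1×W and 2×N: area 19 ≤ 21, yield 1·3 + 2·8 = 19.

19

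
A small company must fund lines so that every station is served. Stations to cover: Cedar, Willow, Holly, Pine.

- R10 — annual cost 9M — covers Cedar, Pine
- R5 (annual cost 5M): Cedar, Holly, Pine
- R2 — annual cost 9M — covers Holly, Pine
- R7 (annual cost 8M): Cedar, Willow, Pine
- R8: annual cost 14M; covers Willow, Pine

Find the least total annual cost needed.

Choose R5 and R7: together they cover Cedar, Willow, Holly, Pine — every station.
Total annual cost: 5 + 8 = 13.

13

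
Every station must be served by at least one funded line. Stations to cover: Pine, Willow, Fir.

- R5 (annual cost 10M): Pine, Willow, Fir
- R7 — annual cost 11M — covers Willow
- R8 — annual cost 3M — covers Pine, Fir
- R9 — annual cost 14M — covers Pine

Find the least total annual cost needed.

The greedy cost-per-new-station heuristic would pick R8 and R5 for 13, but a cheaper cover exists.
R5 alone covers Pine, Willow, Fir — every station.
Total annual cost: 10.
No cover costs less than 10.

10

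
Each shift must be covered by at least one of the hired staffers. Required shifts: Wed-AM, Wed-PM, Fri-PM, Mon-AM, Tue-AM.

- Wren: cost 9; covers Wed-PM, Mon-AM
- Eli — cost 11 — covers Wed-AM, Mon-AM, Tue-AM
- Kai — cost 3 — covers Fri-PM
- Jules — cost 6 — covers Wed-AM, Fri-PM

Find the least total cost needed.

Choose Wren, Eli, and Kai: together they cover Wed-AM, Wed-PM, Fri-PM, Mon-AM, Tue-AM — every shift.
Total cost: 9 + 11 + 3 = 23.
No cover costs less than 23.

23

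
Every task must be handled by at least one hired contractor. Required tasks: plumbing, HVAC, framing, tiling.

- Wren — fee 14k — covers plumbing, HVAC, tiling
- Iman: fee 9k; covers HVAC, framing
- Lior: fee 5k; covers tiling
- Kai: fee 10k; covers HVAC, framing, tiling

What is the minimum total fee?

23

The greedy cost-per-new-task heuristic would pick Kai and Wren for 24, but a cheaper cover exists.
Choose Wren and Iman: together they cover plumbing, HVAC, framing, tiling — every task.
Total fee: 14 + 9 = 23.
No cover costs less than 23.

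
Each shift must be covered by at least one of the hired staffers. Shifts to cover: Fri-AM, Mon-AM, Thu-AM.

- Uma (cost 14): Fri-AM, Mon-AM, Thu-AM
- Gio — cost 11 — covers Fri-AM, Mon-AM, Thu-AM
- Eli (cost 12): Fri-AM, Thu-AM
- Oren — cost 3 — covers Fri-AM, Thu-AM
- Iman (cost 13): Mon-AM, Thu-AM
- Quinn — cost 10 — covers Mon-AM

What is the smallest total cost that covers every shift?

The greedy cost-per-new-shift heuristic would pick Oren and Quinn for 13, but a cheaper cover exists.
Gio alone covers Fri-AM, Mon-AM, Thu-AM — every shift.
Total cost: 11.
No cover costs less than 11.

11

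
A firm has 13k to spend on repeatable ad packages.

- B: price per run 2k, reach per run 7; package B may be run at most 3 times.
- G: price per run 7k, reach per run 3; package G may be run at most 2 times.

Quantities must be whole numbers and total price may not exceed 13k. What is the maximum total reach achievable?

Take 3×B and 1×G: price 13 ≤ 13, reach 3·7 + 1·3 = 24.
B has the best ratio (7/2) and is taken to its limit of 3; remaining capacity is filled optimally with the others.

24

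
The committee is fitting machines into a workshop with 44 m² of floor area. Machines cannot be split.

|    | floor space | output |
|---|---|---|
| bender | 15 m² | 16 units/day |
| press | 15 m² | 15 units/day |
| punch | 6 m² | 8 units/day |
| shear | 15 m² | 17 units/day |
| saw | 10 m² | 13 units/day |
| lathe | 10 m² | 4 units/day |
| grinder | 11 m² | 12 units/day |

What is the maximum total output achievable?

Allowing fractional choices, the relaxed optimum would be about 52.1, but machines are indivisible.
punch + shear + saw + grinder: floor space 6 + 15 + 10 + 11 = 42 ≤ 44, output 8 + 17 + 13 + 12 = 50.
press + punch + saw + grinder: floor space 15 + 6 + 10 + 11 = 42 ≤ 44, output 15 + 8 + 13 + 12 = 48.
bender + punch + saw + grinder: floor space 15 + 6 + 10 + 11 = 42 ≤ 44, output 16 + 8 + 13 + 12 = 49.
Best is punch, shear, saw, and grinder with total output 50.

50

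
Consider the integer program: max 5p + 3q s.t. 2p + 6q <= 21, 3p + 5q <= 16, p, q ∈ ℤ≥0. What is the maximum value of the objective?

25

The continuous relaxation peaks at (5.33, 0) with value 26.67; rounding to a feasible lattice point costs some objective.
(p,q)=(5,0): 2·5+6·0=10≤21, 3·5+5·0=15≤16, objective 25.
(p,q)=(4,0): 2·4+6·0=8≤21, 3·4+5·0=12≤16, objective 20.
No feasible integer point exceeds 25.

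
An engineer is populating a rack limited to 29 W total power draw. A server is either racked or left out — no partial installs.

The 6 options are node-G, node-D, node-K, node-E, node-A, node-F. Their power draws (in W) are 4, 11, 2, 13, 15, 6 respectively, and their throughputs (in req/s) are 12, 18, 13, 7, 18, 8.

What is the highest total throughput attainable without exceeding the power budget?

Allowing fractional choices, the relaxed optimum would be about 58.2, but servers are indivisible.
node-D + node-K + node-A: power draw 11 + 2 + 15 = 28 ≤ 29, throughput 18 + 13 + 18 = 49.
node-G + node-D + node-K + node-F: power draw 4 + 11 + 2 + 6 = 23 ≤ 29, throughput 12 + 18 + 13 + 8 = 51.
node-G + node-K + node-A + node-F: power draw 4 + 2 + 15 + 6 = 27 ≤ 29, throughput 12 + 13 + 18 + 8 = 51.
The maximum throughput is 51; one optimal choice is node-G, node-D, node-K, and node-F.

51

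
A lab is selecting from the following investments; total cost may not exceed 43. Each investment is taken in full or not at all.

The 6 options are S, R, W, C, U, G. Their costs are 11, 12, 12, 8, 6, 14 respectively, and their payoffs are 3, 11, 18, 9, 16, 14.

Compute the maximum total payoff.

W + C + U + G: cost 12 + 8 + 6 + 14 = 40 ≤ 43, payoff 18 + 9 + 16 + 14 = 57.
R + W + C + U: cost 12 + 12 + 8 + 6 = 38 ≤ 43, payoff 11 + 18 + 9 + 16 = 54.
Best is W, C, U, and G with total payoff 57.

57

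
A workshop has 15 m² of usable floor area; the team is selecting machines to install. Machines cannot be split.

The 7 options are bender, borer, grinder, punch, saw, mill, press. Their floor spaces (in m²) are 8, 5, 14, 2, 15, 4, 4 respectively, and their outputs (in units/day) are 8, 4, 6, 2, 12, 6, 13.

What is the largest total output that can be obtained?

25

Allowing fractional choices, the relaxed optimum would be about 26.0, but machines are indivisible.
borer + punch + mill + press: floor space 5 + 2 + 4 + 4 = 15 ≤ 15, output 4 + 2 + 6 + 13 = 25.
borer + mill + press: floor space 5 + 4 + 4 = 13 ≤ 15, output 4 + 6 + 13 = 23.
bender + punch + press: floor space 8 + 2 + 4 = 14 ≤ 15, output 8 + 2 + 13 = 23.
Best is borer, punch, mill, and press with total output 25.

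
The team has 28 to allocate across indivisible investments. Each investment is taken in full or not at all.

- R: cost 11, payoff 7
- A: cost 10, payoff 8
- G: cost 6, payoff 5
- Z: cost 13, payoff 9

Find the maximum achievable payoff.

Allowing fractional choices, the relaxed optimum would be about 21.3, but investments are indivisible.
R + A + G: cost 11 + 10 + 6 = 27 ≤ 28, payoff 7 + 8 + 5 = 20.
A + Z: cost 10 + 13 = 23 ≤ 28, payoff 8 + 9 = 17.
Best is R, A, and G with total payoff 20.

20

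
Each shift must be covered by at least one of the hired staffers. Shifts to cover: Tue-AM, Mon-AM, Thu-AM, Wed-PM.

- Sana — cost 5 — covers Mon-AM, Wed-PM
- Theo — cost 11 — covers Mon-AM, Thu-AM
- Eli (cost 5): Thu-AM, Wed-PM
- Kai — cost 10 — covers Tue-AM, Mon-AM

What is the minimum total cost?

15

The greedy cost-per-new-shift heuristic would pick Sana, Eli, and Kai for 20, but a cheaper cover exists.
Choose Eli and Kai: together they cover Tue-AM, Mon-AM, Thu-AM, Wed-PM — every shift.
Total cost: 5 + 10 = 15.
No cover costs less than 15.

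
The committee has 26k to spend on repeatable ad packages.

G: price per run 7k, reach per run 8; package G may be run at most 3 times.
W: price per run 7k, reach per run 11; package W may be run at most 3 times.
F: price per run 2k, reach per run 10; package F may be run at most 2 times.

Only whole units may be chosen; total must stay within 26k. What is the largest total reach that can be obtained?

53

1×G, 2×W, and 2×F: price 25 ≤ 26, reach 1·8 + 2·11 + 2·10 = 50.
3×W and 2×F: price 25 ≤ 26, reach 3·11 + 2·10 = 53.
Best is 53.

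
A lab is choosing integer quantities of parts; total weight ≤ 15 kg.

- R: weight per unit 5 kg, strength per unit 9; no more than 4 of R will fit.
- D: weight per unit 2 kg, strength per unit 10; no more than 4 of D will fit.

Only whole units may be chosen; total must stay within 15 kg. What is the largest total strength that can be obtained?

49

D has the best ratio (10/2); taking only D gives at most 4×10 = 40 (stopped by the supply cap of 4).
Mixing does better — 1×R and 4×D: weight 13 ≤ 15, strength 1·9 + 4·10 = 49.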